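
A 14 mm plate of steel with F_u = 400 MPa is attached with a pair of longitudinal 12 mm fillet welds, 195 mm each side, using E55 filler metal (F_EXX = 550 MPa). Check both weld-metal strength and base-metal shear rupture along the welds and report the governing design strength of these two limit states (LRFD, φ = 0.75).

φR_n ≈ 819 kN (weld metal governs)

t_e = 0.707 × 12 = 8.484 mm; L = 390 mm.
Weld metal: φR_n = 0.75 × 0.6 × 550 × 8.484 × 390 × 10⁻³ = 818.9 kN.
Base metal (shear rupture): φR_n = 0.75 × 0.6 × 400 × 14 × 390 × 10⁻³ = 982.8 kN.
Governing: weld metal.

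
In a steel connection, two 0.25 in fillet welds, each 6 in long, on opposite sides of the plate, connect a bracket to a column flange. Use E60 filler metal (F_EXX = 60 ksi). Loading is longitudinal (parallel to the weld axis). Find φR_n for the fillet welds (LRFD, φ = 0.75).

φR_n ≈ 57.3 kip

Effective throat t_e = 0.707 × 0.25 = 0.1767 in.
Total length L = 12 in; A_we = 0.1767 × 12 = 2.121 in².
F_nw = 0.6 F_EXX = 0.6 × 60 = 36 ksi.
φR_n = 0.75 × 36 × 2.121 = 57.27 kip.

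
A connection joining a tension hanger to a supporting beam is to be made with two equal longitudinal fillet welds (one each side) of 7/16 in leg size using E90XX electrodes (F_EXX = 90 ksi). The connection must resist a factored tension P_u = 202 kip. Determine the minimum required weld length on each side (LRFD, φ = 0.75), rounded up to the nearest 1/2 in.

Throat t_e = 0.707 × 0.4375 = 0.3093 in.
φr_n = 0.75 × 0.6 × 90 × 0.3093 = 12.53 kip/in.
L_req = P_u / φr_n = 202 / 12.53 = 16.12 in total.
Per side: 16.12 / 2 = 8.062 in.
Round up → use L = 8.5 in on each side.

L = 8.5 in on each side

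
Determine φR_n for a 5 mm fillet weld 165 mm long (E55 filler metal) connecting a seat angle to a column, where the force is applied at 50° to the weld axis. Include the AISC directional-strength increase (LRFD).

φR_n ≈ 193 kN

E55XX → F_EXX = 550 MPa.
t_e = 0.707 × 5 = 3.535 mm; A_we = 3.535 × 165 = 583.3 mm².
Directional factor: 1.0 + 0.5 sin^1.5(50°) = 1.335.
F_nw = 0.6 × 550 × 1.335 = 440.6 MPa.
φR_n = 0.75 × 440.6 × 583.3 × 10⁻³ = 192.8 kN.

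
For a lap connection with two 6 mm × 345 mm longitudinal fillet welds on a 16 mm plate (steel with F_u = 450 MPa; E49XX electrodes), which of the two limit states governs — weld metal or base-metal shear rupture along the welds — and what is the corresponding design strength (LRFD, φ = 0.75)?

φR_n ≈ 645 kN (weld metal governs)

E49XX → F_EXX = 490 MPa.
t_e = 0.707 × 6 = 4.242 mm; L = 690 mm.
Weld metal: φR_n = 0.75 × 0.6 × 490 × 4.242 × 690 × 10⁻³ = 645.4 kN.
Base metal (shear rupture): φR_n = 0.75 × 0.6 × 450 × 16 × 690 × 10⁻³ = 2236 kN.
Governing: weld metal.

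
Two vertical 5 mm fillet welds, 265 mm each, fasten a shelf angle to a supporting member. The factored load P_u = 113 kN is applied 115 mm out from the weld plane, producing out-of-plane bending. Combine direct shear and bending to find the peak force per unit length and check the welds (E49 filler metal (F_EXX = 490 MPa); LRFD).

L_w = 2 × 265 = 530 mm; section modulus (unit throat) S = 2 × L²/6 = 23410 mm².
Direct shear f_v = P/L_w = 113×10³/530 = 213.2 N/mm.
Moment M = P × e = 113×10³ × 115 = 12995000 N·mm; bending f_b = M/S = 555.1 N/mm.
f_max = √(f_v² + f_b²) = √(213.2² + 555.1²) = 594.7 N/mm.
φr_n = 0.75 × 0.6 × 490 × (0.707 × 5) = 779.5 N/mm → adequate.

f_max ≈ 595 N/mm; adequate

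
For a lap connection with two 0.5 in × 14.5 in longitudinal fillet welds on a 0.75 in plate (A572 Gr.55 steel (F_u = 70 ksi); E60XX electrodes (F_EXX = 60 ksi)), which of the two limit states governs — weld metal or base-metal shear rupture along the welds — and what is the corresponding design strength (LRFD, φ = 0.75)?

φR_n ≈ 277 kips (weld metal governs)

t_e = 0.707 × 0.5 = 0.3535 in; L = 29 in.
Weld metal: φR_n = 0.75 × 0.6 × 60 × 0.3535 × 29 = 276.8 kips.
Base metal (shear rupture): φR_n = 0.75 × 0.6 × 70 × 0.75 × 29 = 685.1 kips.
Governing: weld metal.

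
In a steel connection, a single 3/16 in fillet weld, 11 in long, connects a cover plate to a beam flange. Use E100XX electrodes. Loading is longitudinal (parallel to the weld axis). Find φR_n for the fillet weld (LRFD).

E100XX → F_EXX = 100 ksi.
Effective throat t_e = 0.707 × 0.1875 = 0.1326 in.
Total length L = 11 in; A_we = 0.1326 × 11 = 1.458 in².
F_nw = 0.6 F_EXX = 0.6 × 100 = 60 ksi.
φR_n = 0.75 × 60 × 1.458 = 65.62 kip.

φR_n ≈ 65.6 kip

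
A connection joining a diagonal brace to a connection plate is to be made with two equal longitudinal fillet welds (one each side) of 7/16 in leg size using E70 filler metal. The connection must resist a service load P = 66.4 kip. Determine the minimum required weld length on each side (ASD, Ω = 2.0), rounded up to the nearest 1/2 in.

E70XX → F_EXX = 70 ksi.
Throat t_e = 0.707 × 0.4375 = 0.3093 in.
r_n/Ω = (0.6 × 70 × 0.3093) / 2.0 = 6.496 kip/in.
L_req = P / (r_n/Ω) = 66.4 / 6.496 = 10.22 in total.
Per side: 10.22 / 2 = 5.111 in.
Round up → use L = 5.5 in on each side.

L = 5.5 in on each side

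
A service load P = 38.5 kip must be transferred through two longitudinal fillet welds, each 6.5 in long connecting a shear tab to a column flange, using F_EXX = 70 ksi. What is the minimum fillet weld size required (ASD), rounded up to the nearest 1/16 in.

Total weld length L = 13 in.
Required throat t_e = P × Ω / (0.6 F_EXX × L) = 38.5 × 2.0 / (0.6 × 70 × 13) = 0.141 in.
Required leg w = t_e / 0.707 = 0.1995 in → use 1/4 in.

w = 1/4 in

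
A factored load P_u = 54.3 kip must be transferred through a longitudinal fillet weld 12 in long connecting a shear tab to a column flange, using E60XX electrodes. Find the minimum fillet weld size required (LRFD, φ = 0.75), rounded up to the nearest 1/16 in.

E60XX → F_EXX = 60 ksi.
Total weld length L = 12 in.
Required throat t_e = P_u / (φ × 0.6 F_EXX × L) = 54.3 / (0.75 × 0.6 × 60 × 12) = 0.1676 in.
Required leg w = t_e / 0.707 = 0.237 in → use 1/4 in.

w = 1/4 in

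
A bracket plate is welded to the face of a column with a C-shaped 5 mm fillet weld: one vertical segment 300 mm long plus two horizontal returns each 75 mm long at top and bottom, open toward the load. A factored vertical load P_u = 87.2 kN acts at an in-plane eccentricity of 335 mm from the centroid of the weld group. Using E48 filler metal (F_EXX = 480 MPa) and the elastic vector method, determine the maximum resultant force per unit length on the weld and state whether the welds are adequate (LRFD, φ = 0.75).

f_max ≈ 906 N/mm; NOT adequate

Total weld length L_w = 450 mm. Treat welds as unit-width lines.
Centroid: x̄ = 2×75×37.5 / 450 = 12.5 mm from the vertical weld.
Polar moment about centroid: J = I_x + I_y = [300³/12 + 2×75×150²] + [300×12.5² + 2(75³/12 + 75×25²)] = 5836000 mm³.
Direct shear f_v = P/L_w = 87.2×10³ / 450 = 193.8 N/mm (vertical).
Torsion M = P·e = 87.2×10³ × 335 = 29212000 N·mm.
Critical point at (x, y) = (62.5, 150) from centroid. f_tx = M·y/J = 750.8 N/mm; f_ty = M·x/J = 312.8 N/mm.
Resultant f_max = √[f_tx² + (f_v + f_ty)²] = √[750.8² + (193.8 + 312.8)²] = 905.8 N/mm.
Capacity per unit length: φr_n = 0.75 × 0.6 × 480 × (0.707 × 5) = 763.6 N/mm.
905.8 > 763.6 → NOT adequate.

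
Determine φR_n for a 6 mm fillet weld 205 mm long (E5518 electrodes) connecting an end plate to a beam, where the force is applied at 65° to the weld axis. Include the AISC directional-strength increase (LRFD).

E55XX → F_EXX = 550 MPa.
t_e = 0.707 × 6 = 4.242 mm; A_we = 4.242 × 205 = 869.6 mm².
Directional factor: 1.0 + 0.5 sin^1.5(65°) = 1.431.
F_nw = 0.6 × 550 × 1.431 = 472.4 MPa.
φR_n = 0.75 × 472.4 × 869.6 × 10⁻³ = 308.1 kN.

φR_n ≈ 308 kN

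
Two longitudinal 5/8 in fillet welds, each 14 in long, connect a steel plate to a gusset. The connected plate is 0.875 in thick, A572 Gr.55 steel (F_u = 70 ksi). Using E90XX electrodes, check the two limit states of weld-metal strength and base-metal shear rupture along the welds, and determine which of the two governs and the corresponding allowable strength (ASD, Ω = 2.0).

E90XX → F_EXX = 90 ksi.
t_e = 0.707 × 0.625 = 0.4419 in; L = 28 in.
Weld metal: R_n/Ω = (1/2.0) × 0.6 × 90 × 0.4419 × 28 = 334.1 kip.
Base metal (shear rupture): R_n/Ω = (1/2.0) × 0.6 × 70 × 0.875 × 28 = 514.5 kip.
Governing: weld metal.

R_n/Ω ≈ 334 kip (weld metal governs)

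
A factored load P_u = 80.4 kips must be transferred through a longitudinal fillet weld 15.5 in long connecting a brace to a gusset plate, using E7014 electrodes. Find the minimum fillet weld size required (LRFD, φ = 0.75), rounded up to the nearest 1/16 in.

E70XX → F_EXX = 70 ksi.
Total weld length L = 15.5 in.
Required throat t_e = P_u / (φ × 0.6 F_EXX × L) = 80.4 / (0.75 × 0.6 × 70 × 15.5) = 0.1647 in.
Required leg w = t_e / 0.707 = 0.2329 in → use 1/4 in.

w = 1/4 in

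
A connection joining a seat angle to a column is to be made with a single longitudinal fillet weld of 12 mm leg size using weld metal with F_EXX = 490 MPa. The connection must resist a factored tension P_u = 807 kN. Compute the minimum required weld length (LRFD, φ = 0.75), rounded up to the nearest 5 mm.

Throat t_e = 0.707 × 12 = 8.484 mm.
φr_n = 0.75 × 0.6 × 490 × 8.484 × 10⁻³ = 1.871 kN/mm.
L_req = P_u / φr_n = 807 / 1.871 = 431.4 mm total.
Round up → use L = 435 mm.

L = 435 mm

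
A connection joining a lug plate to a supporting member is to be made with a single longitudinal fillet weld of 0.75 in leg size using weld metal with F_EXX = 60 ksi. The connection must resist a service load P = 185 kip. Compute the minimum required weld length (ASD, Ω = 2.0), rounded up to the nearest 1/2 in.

L = 19.5 in

Throat t_e = 0.707 × 0.75 = 0.5302 in.
r_n/Ω = (0.6 × 60 × 0.5302) / 2.0 = 9.544 kip/in.
L_req = P / (r_n/Ω) = 185 / 9.544 = 19.38 in total.
Round up → use L = 19.5 in.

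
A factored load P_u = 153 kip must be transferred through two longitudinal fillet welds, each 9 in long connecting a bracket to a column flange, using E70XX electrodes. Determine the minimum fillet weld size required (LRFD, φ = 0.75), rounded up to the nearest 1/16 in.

E70XX → F_EXX = 70 ksi.
Total weld length L = 18 in.
Required throat t_e = P_u / (φ × 0.6 F_EXX × L) = 153 / (0.75 × 0.6 × 70 × 18) = 0.2698 in.
Required leg w = t_e / 0.707 = 0.3817 in → use 7/16 in.

w = 7/16 in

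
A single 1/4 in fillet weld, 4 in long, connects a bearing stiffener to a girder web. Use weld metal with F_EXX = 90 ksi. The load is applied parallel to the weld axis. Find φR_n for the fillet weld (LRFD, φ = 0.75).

Effective throat t_e = 0.707 × 0.25 = 0.1767 in.
Total length L = 4 in; A_we = 0.1767 × 4 = 0.707 in².
F_nw = 0.6 F_EXX = 0.6 × 90 = 54 ksi.
φR_n = 0.75 × 54 × 0.707 = 28.63 kips.

φR_n ≈ 28.6 kips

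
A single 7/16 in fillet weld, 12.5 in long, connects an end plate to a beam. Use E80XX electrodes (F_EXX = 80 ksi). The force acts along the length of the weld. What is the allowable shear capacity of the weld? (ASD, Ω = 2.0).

R_n/Ω ≈ 92.8 kip

Effective throat t_e = 0.707 × 0.4375 = 0.3093 in.
Total length L = 12.5 in; A_we = 0.3093 × 12.5 = 3.866 in².
F_nw = 0.6 F_EXX = 0.6 × 80 = 48 ksi.
R_n = 48 × 3.866 = 185.6 kip; R_n/Ω = 185.6/2.0 = 92.79 kip.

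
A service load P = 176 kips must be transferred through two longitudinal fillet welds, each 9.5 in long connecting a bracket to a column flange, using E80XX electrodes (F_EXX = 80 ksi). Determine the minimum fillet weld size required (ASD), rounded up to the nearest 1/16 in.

w = 9/16 in

Total weld length L = 19 in.
Required throat t_e = P × Ω / (0.6 F_EXX × L) = 176 × 2.0 / (0.6 × 80 × 19) = 0.386 in.
Required leg w = t_e / 0.707 = 0.5459 in → use 9/16 in.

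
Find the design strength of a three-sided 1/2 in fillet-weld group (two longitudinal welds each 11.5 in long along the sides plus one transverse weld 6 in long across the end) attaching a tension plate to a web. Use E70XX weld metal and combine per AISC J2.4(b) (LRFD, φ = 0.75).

E70XX → F_EXX = 70 ksi.
t_e = 0.707 × 0.5 = 0.3535 in.
R_nwl = 0.6 × 70 × 0.3535 × 23 = 341.5 kips (longitudinal, 2 welds).
R_nwt = 0.6 × 70 × 0.3535 × 6 = 89.08 kips (transverse, base value).
(i) R_nwl + R_nwt = 430.6 kips; (ii) 0.85 R_nwl + 1.5 R_nwt = 423.9 kips.
R_n = max = 430.6 kips [governs: (i)]; φR_n = 322.9 kips.

φR_n ≈ 323 kips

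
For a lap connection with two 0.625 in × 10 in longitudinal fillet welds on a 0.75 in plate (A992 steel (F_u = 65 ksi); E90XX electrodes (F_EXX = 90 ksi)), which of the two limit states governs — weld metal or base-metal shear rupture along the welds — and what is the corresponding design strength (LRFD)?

t_e = 0.707 × 0.625 = 0.4419 in; L = 20 in.
Weld metal: φR_n = 0.75 × 0.6 × 90 × 0.4419 × 20 = 357.9 kips.
Base metal (shear rupture): φR_n = 0.75 × 0.6 × 65 × 0.75 × 20 = 438.8 kips.
Governing: weld metal.

φR_n ≈ 358 kips (weld metal governs)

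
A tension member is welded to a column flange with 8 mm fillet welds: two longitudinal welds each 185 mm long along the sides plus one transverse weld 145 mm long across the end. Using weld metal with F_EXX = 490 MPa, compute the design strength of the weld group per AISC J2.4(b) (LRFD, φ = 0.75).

φR_n ≈ 663 kN

t_e = 0.707 × 8 = 5.656 mm.
R_nwl = 0.6 × 490 × 5.656 × 370 × 10⁻³ = 615.3 kN (longitudinal, 2 welds).
R_nwt = 0.6 × 490 × 5.656 × 145 × 10⁻³ = 241.1 kN (transverse, base value).
(i) R_nwl + R_nwt = 856.4 kN; (ii) 0.85 R_nwl + 1.5 R_nwt = 884.6 kN.
R_n = max = 884.6 kN [governs: (ii)]; φR_n = 663.5 kN.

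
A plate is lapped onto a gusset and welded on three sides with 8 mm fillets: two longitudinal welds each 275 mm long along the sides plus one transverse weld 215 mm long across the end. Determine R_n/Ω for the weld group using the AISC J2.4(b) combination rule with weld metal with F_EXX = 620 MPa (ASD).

t_e = 0.707 × 8 = 5.656 mm.
R_nwl = 0.6 × 620 × 5.656 × 550 × 10⁻³ = 1157 kN (longitudinal, 2 welds).
R_nwt = 0.6 × 620 × 5.656 × 215 × 10⁻³ = 452.4 kN (transverse, base value).
(i) R_nwl + R_nwt = 1610 kN; (ii) 0.85 R_nwl + 1.5 R_nwt = 1662 kN.
R_n = max = 1662 kN [governs: (ii)]; R_n/Ω = 831.1 kN.

R_n/Ω ≈ 831 kN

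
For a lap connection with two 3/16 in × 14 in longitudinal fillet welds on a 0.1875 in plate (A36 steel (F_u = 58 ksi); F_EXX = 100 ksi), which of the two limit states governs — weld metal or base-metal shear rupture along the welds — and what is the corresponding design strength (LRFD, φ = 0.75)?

t_e = 0.707 × 0.1875 = 0.1326 in; L = 28 in.
Weld metal: φR_n = 0.75 × 0.6 × 100 × 0.1326 × 28 = 167 kip.
Base metal (shear rupture): φR_n = 0.75 × 0.6 × 58 × 0.1875 × 28 = 137 kip.
Governing: base-metal shear rupture.

φR_n ≈ 137 kip (base-metal shear rupture governs)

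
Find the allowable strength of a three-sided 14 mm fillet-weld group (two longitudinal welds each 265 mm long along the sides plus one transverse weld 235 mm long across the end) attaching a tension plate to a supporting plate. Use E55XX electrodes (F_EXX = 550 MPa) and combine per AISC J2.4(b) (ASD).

R_n/Ω ≈ 1310 kN

t_e = 0.707 × 14 = 9.898 mm.
R_nwl = 0.6 × 550 × 9.898 × 530 × 10⁻³ = 1731 kN (longitudinal, 2 welds).
R_nwt = 0.6 × 550 × 9.898 × 235 × 10⁻³ = 767.6 kN (transverse, base value).
(i) R_nwl + R_nwt = 2499 kN; (ii) 0.85 R_nwl + 1.5 R_nwt = 2623 kN.
R_n = max = 2623 kN [governs: (ii)]; R_n/Ω = 1311 kN.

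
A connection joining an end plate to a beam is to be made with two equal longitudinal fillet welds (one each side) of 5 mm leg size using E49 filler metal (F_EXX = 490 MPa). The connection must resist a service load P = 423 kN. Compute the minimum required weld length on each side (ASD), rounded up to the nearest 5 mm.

Throat t_e = 0.707 × 5 = 3.535 mm.
r_n/Ω = (0.6 × 490 × 3.535) / 2.0 = 519.6 N/mm = 0.5196 kN/mm.
L_req = P / (r_n/Ω) = 423 / 0.5196 = 814 mm total.
Per side: 814 / 2 = 407 mm.
Round up → use L = 410 mm on each side.

L = 410 mm on each side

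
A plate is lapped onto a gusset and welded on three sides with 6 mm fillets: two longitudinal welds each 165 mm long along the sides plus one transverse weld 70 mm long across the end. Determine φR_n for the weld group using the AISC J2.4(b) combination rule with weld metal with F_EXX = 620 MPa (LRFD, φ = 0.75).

t_e = 0.707 × 6 = 4.242 mm.
R_nwl = 0.6 × 620 × 4.242 × 330 × 10⁻³ = 520.7 kN (longitudinal, 2 welds).
R_nwt = 0.6 × 620 × 4.242 × 70 × 10⁻³ = 110.5 kN (transverse, base value).
(i) R_nwl + R_nwt = 631.2 kN; (ii) 0.85 R_nwl + 1.5 R_nwt = 608.3 kN.
R_n = max = 631.2 kN [governs: (i)]; φR_n = 473.4 kN.

φR_n ≈ 473 kN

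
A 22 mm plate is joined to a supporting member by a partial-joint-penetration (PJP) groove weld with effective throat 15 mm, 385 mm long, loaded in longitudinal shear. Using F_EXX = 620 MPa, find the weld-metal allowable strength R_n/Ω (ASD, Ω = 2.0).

Effective throat (given) t_e = 15 mm.
A_we = 15 × 385 = 5775 mm².
F_nw = 0.6 F_EXX = 372 MPa.
R_n/Ω = (372 × 5775) / 2.0 × 10⁻³ = 1074 kN.

R_n/Ω ≈ 1070 kN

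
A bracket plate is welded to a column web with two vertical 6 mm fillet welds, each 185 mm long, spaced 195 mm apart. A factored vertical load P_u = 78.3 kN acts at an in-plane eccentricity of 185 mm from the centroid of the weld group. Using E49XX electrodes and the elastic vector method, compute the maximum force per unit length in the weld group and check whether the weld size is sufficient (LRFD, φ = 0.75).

f_max ≈ 597 N/mm; adequate

E49XX → F_EXX = 490 MPa.
Total weld length L_w = 370 mm. Treat welds as unit-width lines.
Polar moment about centroid: J = 2[d³/12 + d(b/2)²] = 2[185³/12 + 185×97.5²] = 4573000 mm³.
Direct shear f_v = P/L_w = 78.3×10³ / 370 = 211.6 N/mm (vertical).
Torsion M = P·e = 78.3×10³ × 185 = 14486000 N·mm.
Critical point at (x, y) = (97.5, 92.5) from centroid. f_tx = M·y/J = 293 N/mm; f_ty = M·x/J = 308.9 N/mm.
Resultant f_max = √[f_tx² + (f_v + f_ty)²] = √[293² + (211.6 + 308.9)²] = 597.3 N/mm.
Capacity per unit length: φr_n = 0.75 × 0.6 × 490 × (0.707 × 6) = 935.4 N/mm.
597.3 ≤ 935.4 → adequate.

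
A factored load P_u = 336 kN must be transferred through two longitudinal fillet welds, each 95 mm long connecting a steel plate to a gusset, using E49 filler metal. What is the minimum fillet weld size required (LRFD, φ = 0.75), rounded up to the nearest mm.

E49XX → F_EXX = 490 MPa.
Total weld length L = 190 mm.
Required throat t_e = P_u / (φ × 0.6 F_EXX × L) = 336 / (0.75 × 0.6 × 490 × 190 × 10⁻³) = 8.02 mm.
Required leg w = t_e / 0.707 = 11.34 mm → use 12 mm.

w = 12 mm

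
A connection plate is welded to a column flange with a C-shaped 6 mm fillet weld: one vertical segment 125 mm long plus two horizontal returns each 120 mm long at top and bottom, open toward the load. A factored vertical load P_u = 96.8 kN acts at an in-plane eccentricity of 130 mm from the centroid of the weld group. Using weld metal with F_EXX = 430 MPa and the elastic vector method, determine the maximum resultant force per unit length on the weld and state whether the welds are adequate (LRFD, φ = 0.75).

Total weld length L_w = 365 mm. Treat welds as unit-width lines.
Centroid: x̄ = 2×120×60 / 365 = 39.45 mm from the vertical weld.
Polar moment about centroid: J = I_x + I_y = [125³/12 + 2×120×62.5²] + [125×39.45² + 2(120³/12 + 120×20.55²)] = 1684000 mm³.
Direct shear f_v = P/L_w = 96.8×10³ / 365 = 265.2 N/mm (vertical).
Torsion M = P·e = 96.8×10³ × 130 = 12584000 N·mm.
Critical point at (x, y) = (80.55, 62.5) from centroid. f_tx = M·y/J = 467 N/mm; f_ty = M·x/J = 601.9 N/mm.
Resultant f_max = √[f_tx² + (f_v + f_ty)²] = √[467² + (265.2 + 601.9)²] = 984.8 N/mm.
Capacity per unit length: φr_n = 0.75 × 0.6 × 430 × (0.707 × 6) = 820.8 N/mm.
984.8 > 820.8 → NOT adequate.

f_max ≈ 985 N/mm; NOT adequate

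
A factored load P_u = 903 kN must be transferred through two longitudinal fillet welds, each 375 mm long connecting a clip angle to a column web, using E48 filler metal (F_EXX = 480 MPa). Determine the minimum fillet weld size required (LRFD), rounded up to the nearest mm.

w = 8 mm

Total weld length L = 750 mm.
Required throat t_e = P_u / (φ × 0.6 F_EXX × L) = 903 / (0.75 × 0.6 × 480 × 750 × 10⁻³) = 5.574 mm.
Required leg w = t_e / 0.707 = 7.884 mm → use 8 mm.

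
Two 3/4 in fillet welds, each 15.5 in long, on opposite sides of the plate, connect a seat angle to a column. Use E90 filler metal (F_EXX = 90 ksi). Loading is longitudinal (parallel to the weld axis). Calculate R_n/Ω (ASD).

Effective throat t_e = 0.707 × 0.75 = 0.5302 in.
Total length L = 31 in; A_we = 0.5302 × 31 = 16.44 in².
F_nw = 0.6 F_EXX = 0.6 × 90 = 54 ksi.
R_n = 54 × 16.44 = 887.6 kip; R_n/Ω = 887.6/2.0 = 443.8 kip.

R_n/Ω ≈ 444 kip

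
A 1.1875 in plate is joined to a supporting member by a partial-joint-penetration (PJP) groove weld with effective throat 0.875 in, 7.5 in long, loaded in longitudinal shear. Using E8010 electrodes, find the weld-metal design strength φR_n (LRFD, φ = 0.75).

E80XX → F_EXX = 80 ksi.
Effective throat (given) t_e = 0.875 in.
A_we = 0.875 × 7.5 = 6.562 in².
F_nw = 0.6 F_EXX = 48 ksi.
φR_n = 0.75 × 48 × 6.562 = 236.2 kips.

φR_n ≈ 236 kips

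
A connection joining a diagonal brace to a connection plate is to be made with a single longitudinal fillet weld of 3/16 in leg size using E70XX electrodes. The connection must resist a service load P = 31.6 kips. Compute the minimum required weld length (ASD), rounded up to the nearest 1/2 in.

E70XX → F_EXX = 70 ksi.
Throat t_e = 0.707 × 0.1875 = 0.1326 in.
r_n/Ω = (0.6 × 70 × 0.1326) / 2.0 = 2.784 kip/in.
L_req = P / (r_n/Ω) = 31.6 / 2.784 = 11.35 in total.
Round up → use L = 11.5 in.

L = 11.5 in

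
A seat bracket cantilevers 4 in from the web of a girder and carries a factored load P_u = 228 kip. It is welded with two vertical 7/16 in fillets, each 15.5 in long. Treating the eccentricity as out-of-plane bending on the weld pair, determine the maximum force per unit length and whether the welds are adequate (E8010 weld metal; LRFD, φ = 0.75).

f_max ≈ 13.6 kip/in; NOT adequate

E80XX → F_EXX = 80 ksi.
L_w = 2 × 15.5 = 31 in; section modulus (unit throat) S = 2 × L²/6 = 80.08 in².
Direct shear f_v = P/L_w = 228/31 = 7.355 kip/in.
Moment M = P × e = 228 × 4 = 912 kip·in; bending f_b = M/S = 11.39 kip/in.
f_max = √(f_v² + f_b²) = √(7.355² + 11.39²) = 13.56 kip/in.
φr_n = 0.75 × 0.6 × 80 × (0.707 × 0.4375) = 11.14 kip/in → NOT adequate.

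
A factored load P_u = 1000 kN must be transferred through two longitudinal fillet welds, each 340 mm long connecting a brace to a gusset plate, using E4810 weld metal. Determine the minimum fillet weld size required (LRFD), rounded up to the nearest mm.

w = 10 mm

E48XX → F_EXX = 480 MPa.
Total weld length L = 680 mm.
Required throat t_e = P_u / (φ × 0.6 F_EXX × L) = 1000 / (0.75 × 0.6 × 480 × 680 × 10⁻³) = 6.808 mm.
Required leg w = t_e / 0.707 = 9.63 mm → use 10 mm.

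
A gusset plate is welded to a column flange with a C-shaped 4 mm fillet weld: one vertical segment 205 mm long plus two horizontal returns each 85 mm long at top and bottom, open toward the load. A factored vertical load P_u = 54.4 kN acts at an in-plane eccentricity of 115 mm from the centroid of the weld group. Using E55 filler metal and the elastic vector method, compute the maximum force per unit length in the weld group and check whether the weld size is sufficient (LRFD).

E55XX → F_EXX = 550 MPa.
Total weld length L_w = 375 mm. Treat welds as unit-width lines.
Centroid: x̄ = 2×85×42.5 / 375 = 19.27 mm from the vertical weld.
Polar moment about centroid: J = I_x + I_y = [205³/12 + 2×85×102.5²] + [205×19.27² + 2(85³/12 + 85×23.23²)] = 2774000 mm³.
Direct shear f_v = P/L_w = 54.4×10³ / 375 = 145.1 N/mm (vertical).
Torsion M = P·e = 54.4×10³ × 115 = 6256000 N·mm.
Critical point at (x, y) = (65.73, 102.5) from centroid. f_tx = M·y/J = 231.1 N/mm; f_ty = M·x/J = 148.2 N/mm.
Resultant f_max = √[f_tx² + (f_v + f_ty)²] = √[231.1² + (145.1 + 148.2)²] = 373.4 N/mm.
Capacity per unit length: φr_n = 0.75 × 0.6 × 550 × (0.707 × 4) = 699.9 N/mm.
373.4 ≤ 699.9 → adequate.

f_max ≈ 373 N/mm; adequate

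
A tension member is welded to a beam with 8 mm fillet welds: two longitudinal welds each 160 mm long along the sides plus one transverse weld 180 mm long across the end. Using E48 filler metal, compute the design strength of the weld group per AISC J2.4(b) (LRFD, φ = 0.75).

φR_n ≈ 662 kN

E48XX → F_EXX = 480 MPa.
t_e = 0.707 × 8 = 5.656 mm.
R_nwl = 0.6 × 480 × 5.656 × 320 × 10⁻³ = 521.3 kN (longitudinal, 2 welds).
R_nwt = 0.6 × 480 × 5.656 × 180 × 10⁻³ = 293.2 kN (transverse, base value).
(i) R_nwl + R_nwt = 814.5 kN; (ii) 0.85 R_nwl + 1.5 R_nwt = 882.9 kN.
R_n = max = 882.9 kN [governs: (ii)]; φR_n = 662.2 kN.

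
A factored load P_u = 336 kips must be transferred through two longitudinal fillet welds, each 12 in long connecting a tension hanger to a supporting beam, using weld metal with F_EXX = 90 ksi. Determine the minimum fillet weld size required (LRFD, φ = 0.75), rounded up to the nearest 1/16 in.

Total weld length L = 24 in.
Required throat t_e = P_u / (φ × 0.6 F_EXX × L) = 336 / (0.75 × 0.6 × 90 × 24) = 0.3457 in.
Required leg w = t_e / 0.707 = 0.4889 in → use 1/2 in.

w = 1/2 in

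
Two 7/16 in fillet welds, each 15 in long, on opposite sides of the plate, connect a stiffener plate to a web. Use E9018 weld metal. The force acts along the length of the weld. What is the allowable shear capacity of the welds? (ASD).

R_n/Ω ≈ 251 kip

E90XX → F_EXX = 90 ksi.
Effective throat t_e = 0.707 × 0.4375 = 0.3093 in.
Total length L = 30 in; A_we = 0.3093 × 30 = 9.279 in².
F_nw = 0.6 F_EXX = 0.6 × 90 = 54 ksi.
R_n = 54 × 9.279 = 501.1 kip; R_n/Ω = 501.1/2.0 = 250.5 kip.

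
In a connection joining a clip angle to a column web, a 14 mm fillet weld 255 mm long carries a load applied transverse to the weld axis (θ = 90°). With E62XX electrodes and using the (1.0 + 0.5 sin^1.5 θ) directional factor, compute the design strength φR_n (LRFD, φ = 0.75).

E62XX → F_EXX = 620 MPa.
t_e = 0.707 × 14 = 9.898 mm; A_we = 9.898 × 255 = 2524 mm².
Directional factor: 1.0 + 0.5 sin^1.5(90°) = 1.5.
F_nw = 0.6 × 620 × 1.5 = 558 MPa.
φR_n = 0.75 × 558 × 2524 × 10⁻³ = 1056 kN.

φR_n ≈ 1060 kN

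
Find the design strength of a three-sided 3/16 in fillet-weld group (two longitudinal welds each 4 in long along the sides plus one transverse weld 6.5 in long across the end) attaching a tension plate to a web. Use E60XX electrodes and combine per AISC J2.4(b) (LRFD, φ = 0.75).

φR_n ≈ 59.2 kip

E60XX → F_EXX = 60 ksi.
t_e = 0.707 × 0.1875 = 0.1326 in.
R_nwl = 0.6 × 60 × 0.1326 × 8 = 38.18 kip (longitudinal, 2 welds).
R_nwt = 0.6 × 60 × 0.1326 × 6.5 = 31.02 kip (transverse, base value).
(i) R_nwl + R_nwt = 69.2 kip; (ii) 0.85 R_nwl + 1.5 R_nwt = 78.98 kip.
R_n = max = 78.98 kip [governs: (ii)]; φR_n = 59.24 kip.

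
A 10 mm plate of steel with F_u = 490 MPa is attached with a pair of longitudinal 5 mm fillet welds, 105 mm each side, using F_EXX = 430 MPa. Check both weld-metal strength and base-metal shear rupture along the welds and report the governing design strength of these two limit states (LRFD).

t_e = 0.707 × 5 = 3.535 mm; L = 210 mm.
Weld metal: φR_n = 0.75 × 0.6 × 430 × 3.535 × 210 × 10⁻³ = 143.6 kN.
Base metal (shear rupture): φR_n = 0.75 × 0.6 × 490 × 10 × 210 × 10⁻³ = 463 kN.
Governing: weld metal.

φR_n ≈ 144 kN (weld metal governs)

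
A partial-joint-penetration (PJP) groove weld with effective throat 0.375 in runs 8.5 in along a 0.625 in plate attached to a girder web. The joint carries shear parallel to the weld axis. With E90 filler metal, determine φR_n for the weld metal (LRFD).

E90XX → F_EXX = 90 ksi.
Effective throat (given) t_e = 0.375 in.
A_we = 0.375 × 8.5 = 3.188 in².
F_nw = 0.6 F_EXX = 54 ksi.
φR_n = 0.75 × 54 × 3.188 = 129.1 kips.

φR_n ≈ 129 kips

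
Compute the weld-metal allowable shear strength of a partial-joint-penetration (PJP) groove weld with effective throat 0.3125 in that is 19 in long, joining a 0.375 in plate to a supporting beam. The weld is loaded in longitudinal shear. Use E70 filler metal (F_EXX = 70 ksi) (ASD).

R_n/Ω ≈ 125 kip

Effective throat (given) t_e = 0.3125 in.
A_we = 0.3125 × 19 = 5.938 in².
F_nw = 0.6 F_EXX = 42 ksi.
R_n/Ω = (42 × 5.938) / 2.0 = 124.7 kip.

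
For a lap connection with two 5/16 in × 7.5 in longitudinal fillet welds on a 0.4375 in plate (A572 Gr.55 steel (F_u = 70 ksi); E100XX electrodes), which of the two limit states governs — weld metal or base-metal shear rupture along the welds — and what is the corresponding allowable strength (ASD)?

E100XX → F_EXX = 100 ksi.
t_e = 0.707 × 0.3125 = 0.2209 in; L = 15 in.
Weld metal: R_n/Ω = (1/2.0) × 0.6 × 100 × 0.2209 × 15 = 99.42 kip.
Base metal (shear rupture): R_n/Ω = (1/2.0) × 0.6 × 70 × 0.4375 × 15 = 137.8 kip.
Governing: weld metal.

R_n/Ω ≈ 99.4 kip (weld metal governs)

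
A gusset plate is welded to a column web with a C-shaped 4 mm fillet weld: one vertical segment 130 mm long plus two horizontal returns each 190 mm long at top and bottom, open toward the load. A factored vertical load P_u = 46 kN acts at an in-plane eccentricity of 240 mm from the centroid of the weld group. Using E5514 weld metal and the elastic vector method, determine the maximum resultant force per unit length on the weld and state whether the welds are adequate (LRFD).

E55XX → F_EXX = 550 MPa.
Total weld length L_w = 510 mm. Treat welds as unit-width lines.
Centroid: x̄ = 2×190×95 / 510 = 70.78 mm from the vertical weld.
Polar moment about centroid: J = I_x + I_y = [130³/12 + 2×190×65²] + [130×70.78² + 2(190³/12 + 190×24.22²)] = 3806000 mm³.
Direct shear f_v = P/L_w = 46×10³ / 510 = 90.2 N/mm (vertical).
Torsion M = P·e = 46×10³ × 240 = 11040000 N·mm.
Critical point at (x, y) = (119.2, 65) from centroid. f_tx = M·y/J = 188.5 N/mm; f_ty = M·x/J = 345.8 N/mm.
Resultant f_max = √[f_tx² + (f_v + f_ty)²] = √[188.5² + (90.2 + 345.8)²] = 475 N/mm.
Capacity per unit length: φr_n = 0.75 × 0.6 × 550 × (0.707 × 4) = 699.9 N/mm.
475 ≤ 699.9 → adequate.

f_max ≈ 475 N/mm; adequate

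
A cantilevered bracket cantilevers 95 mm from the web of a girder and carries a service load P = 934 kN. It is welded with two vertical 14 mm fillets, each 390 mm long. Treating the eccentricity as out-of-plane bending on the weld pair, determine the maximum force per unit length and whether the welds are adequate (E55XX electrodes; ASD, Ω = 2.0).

f_max ≈ 2120 N/mm; NOT adequate

E55XX → F_EXX = 550 MPa.
L_w = 2 × 390 = 780 mm; section modulus (unit throat) S = 2 × L²/6 = 50700 mm².
Direct shear f_v = P/L_w = 934×10³/780 = 1197 N/mm.
Moment M = P × e = 934×10³ × 95 = 88730000 N·mm; bending f_b = M/S = 1750 N/mm.
f_max = √(f_v² + f_b²) = √(1197² + 1750²) = 2121 N/mm.
r_n/Ω = (1/2.0) × 0.6 × 550 × (0.707 × 14) = 1633 N/mm → NOT adequate.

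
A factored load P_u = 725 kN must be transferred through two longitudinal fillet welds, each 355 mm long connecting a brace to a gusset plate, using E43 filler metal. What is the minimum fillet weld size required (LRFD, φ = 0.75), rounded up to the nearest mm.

E43XX → F_EXX = 430 MPa.
Total weld length L = 710 mm.
Required throat t_e = P_u / (φ × 0.6 F_EXX × L) = 725 / (0.75 × 0.6 × 430 × 710 × 10⁻³) = 5.277 mm.
Required leg w = t_e / 0.707 = 7.464 mm → use 8 mm.

w = 8 mm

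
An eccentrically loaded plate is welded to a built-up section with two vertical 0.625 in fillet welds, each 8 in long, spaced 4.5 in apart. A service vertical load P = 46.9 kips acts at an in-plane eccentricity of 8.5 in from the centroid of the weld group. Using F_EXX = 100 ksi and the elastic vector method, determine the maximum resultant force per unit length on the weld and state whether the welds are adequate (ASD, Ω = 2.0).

Total weld length L_w = 16 in. Treat welds as unit-width lines.
Polar moment about centroid: J = 2[d³/12 + d(b/2)²] = 2[8³/12 + 8×2.25²] = 166.3 in³.
Direct shear f_v = P/L_w = 46.9 / 16 = 2.931 kip/in (vertical).
Torsion M = P·e = 46.9 × 8.5 = 398.65 kip·in.
Critical point at (x, y) = (2.25, 4) from centroid. f_tx = M·y/J = 9.587 kip/in; f_ty = M·x/J = 5.393 kip/in.
Resultant f_max = √[f_tx² + (f_v + f_ty)²] = √[9.587² + (2.931 + 5.393)²] = 12.7 kip/in.
Capacity per unit length: r_n/Ω = (1/2.0) × 0.6 × 100 × (0.707 × 0.625) = 13.26 kip/in.
12.7 ≤ 13.26 → adequate.

f_max ≈ 12.7 kip/in; adequate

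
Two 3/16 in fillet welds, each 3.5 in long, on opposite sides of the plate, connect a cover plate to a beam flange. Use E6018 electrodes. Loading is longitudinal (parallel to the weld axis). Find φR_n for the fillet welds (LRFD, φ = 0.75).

φR_n ≈ 25.1 kips

E60XX → F_EXX = 60 ksi.
Effective throat t_e = 0.707 × 0.1875 = 0.1326 in.
Total length L = 7 in; A_we = 0.1326 × 7 = 0.9279 in².
F_nw = 0.6 F_EXX = 0.6 × 60 = 36 ksi.
φR_n = 0.75 × 36 × 0.9279 = 25.05 kips.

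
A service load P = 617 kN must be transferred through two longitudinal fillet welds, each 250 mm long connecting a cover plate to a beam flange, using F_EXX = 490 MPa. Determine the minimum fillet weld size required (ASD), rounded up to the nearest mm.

Total weld length L = 500 mm.
Required throat t_e = P × Ω / (0.6 F_EXX × L) = 617 × 2.0 / (0.6 × 490 × 500 × 10⁻³) = 8.395 mm.
Required leg w = t_e / 0.707 = 11.87 mm → use 12 mm.

w = 12 mm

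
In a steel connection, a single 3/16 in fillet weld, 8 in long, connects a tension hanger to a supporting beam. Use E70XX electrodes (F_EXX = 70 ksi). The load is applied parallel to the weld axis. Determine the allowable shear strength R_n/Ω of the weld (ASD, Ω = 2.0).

R_n/Ω ≈ 22.3 kips

Effective throat t_e = 0.707 × 0.1875 = 0.1326 in.
Total length L = 8 in; A_we = 0.1326 × 8 = 1.06 in².
F_nw = 0.6 F_EXX = 0.6 × 70 = 42 ksi.
R_n = 42 × 1.06 = 44.54 kips; R_n/Ω = 44.54/2.0 = 22.27 kips.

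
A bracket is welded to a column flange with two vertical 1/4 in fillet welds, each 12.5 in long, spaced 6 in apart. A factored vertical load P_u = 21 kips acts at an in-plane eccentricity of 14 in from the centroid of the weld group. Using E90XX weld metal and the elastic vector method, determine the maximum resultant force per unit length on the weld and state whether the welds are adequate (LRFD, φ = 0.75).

f_max ≈ 4.14 kip/in; adequate

E90XX → F_EXX = 90 ksi.
Total weld length L_w = 25 in. Treat welds as unit-width lines.
Polar moment about centroid: J = 2[d³/12 + d(b/2)²] = 2[12.5³/12 + 12.5×3²] = 550.5 in³.
Direct shear f_v = P/L_w = 21 / 25 = 0.84 kip/in (vertical).
Torsion M = P·e = 21 × 14 = 294 kip·in.
Critical point at (x, y) = (3, 6.25) from centroid. f_tx = M·y/J = 3.338 kip/in; f_ty = M·x/J = 1.602 kip/in.
Resultant f_max = √[f_tx² + (f_v + f_ty)²] = √[3.338² + (0.84 + 1.602)²] = 4.136 kip/in.
Capacity per unit length: φr_n = 0.75 × 0.6 × 90 × (0.707 × 0.25) = 7.158 kip/in.
4.136 ≤ 7.158 → adequate.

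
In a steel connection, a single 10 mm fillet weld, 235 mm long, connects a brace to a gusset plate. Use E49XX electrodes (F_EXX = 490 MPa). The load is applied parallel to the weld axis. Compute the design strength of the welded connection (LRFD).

Effective throat t_e = 0.707 × 10 = 7.07 mm.
Total length L = 235 mm; A_we = 7.07 × 235 = 1661 mm².
F_nw = 0.6 F_EXX = 0.6 × 490 = 294 MPa.
φR_n = 0.75 × 294 × 1661 × 10⁻³ = 366.3 kN.

φR_n ≈ 366 kN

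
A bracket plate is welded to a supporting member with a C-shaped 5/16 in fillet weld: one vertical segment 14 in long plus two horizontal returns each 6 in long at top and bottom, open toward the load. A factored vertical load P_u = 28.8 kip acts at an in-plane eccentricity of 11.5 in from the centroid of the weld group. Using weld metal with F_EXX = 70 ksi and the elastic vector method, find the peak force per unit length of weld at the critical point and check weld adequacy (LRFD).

Total weld length L_w = 26 in. Treat welds as unit-width lines.
Centroid: x̄ = 2×6×3 / 26 = 1.385 in from the vertical weld.
Polar moment about centroid: J = I_x + I_y = [14³/12 + 2×6×7²] + [14×1.385² + 2(6³/12 + 6×1.615²)] = 910.8 in³.
Direct shear f_v = P/L_w = 28.8 / 26 = 1.108 kip/in (vertical).
Torsion M = P·e = 28.8 × 11.5 = 331.2 kip·in.
Critical point at (x, y) = (4.615, 7) from centroid. f_tx = M·y/J = 2.545 kip/in; f_ty = M·x/J = 1.678 kip/in.
Resultant f_max = √[f_tx² + (f_v + f_ty)²] = √[2.545² + (1.108 + 1.678)²] = 3.774 kip/in.
Capacity per unit length: φr_n = 0.75 × 0.6 × 70 × (0.707 × 0.3125) = 6.96 kip/in.
3.774 ≤ 6.96 → adequate.

f_max ≈ 3.77 kip/in; adequate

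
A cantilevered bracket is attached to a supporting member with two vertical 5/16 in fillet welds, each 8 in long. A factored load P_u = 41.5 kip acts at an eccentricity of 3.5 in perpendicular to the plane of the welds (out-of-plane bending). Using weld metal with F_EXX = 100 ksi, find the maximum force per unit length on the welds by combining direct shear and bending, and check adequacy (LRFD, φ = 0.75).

L_w = 2 × 8 = 16 in; section modulus (unit throat) S = 2 × L²/6 = 21.33 in².
Direct shear f_v = P/L_w = 41.5/16 = 2.594 kip/in.
Moment M = P × e = 41.5 × 3.5 = 145.25 kip·in; bending f_b = M/S = 6.809 kip/in.
f_max = √(f_v² + f_b²) = √(2.594² + 6.809²) = 7.286 kip/in.
φr_n = 0.75 × 0.6 × 100 × (0.707 × 0.3125) = 9.942 kip/in → adequate.

f_max ≈ 7.29 kip/in; adequate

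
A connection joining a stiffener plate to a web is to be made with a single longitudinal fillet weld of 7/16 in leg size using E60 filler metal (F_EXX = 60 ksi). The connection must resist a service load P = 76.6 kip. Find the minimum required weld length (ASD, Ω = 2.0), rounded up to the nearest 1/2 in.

Throat t_e = 0.707 × 0.4375 = 0.3093 in.
r_n/Ω = (0.6 × 60 × 0.3093) / 2.0 = 5.568 kip/in.
L_req = P / (r_n/Ω) = 76.6 / 5.568 = 13.76 in total.
Round up → use L = 14 in.

L = 14 in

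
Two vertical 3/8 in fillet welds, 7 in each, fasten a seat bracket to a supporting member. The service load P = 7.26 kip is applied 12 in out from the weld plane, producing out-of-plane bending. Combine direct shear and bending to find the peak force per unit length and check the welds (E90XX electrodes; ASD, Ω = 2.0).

E90XX → F_EXX = 90 ksi.
L_w = 2 × 7 = 14 in; section modulus (unit throat) S = 2 × L²/6 = 16.33 in².
Direct shear f_v = P/L_w = 7.26/14 = 0.5186 kip/in.
Moment M = P × e = 7.26 × 12 = 87.12 kip·in; bending f_b = M/S = 5.334 kip/in.
f_max = √(f_v² + f_b²) = √(0.5186² + 5.334²) = 5.359 kip/in.
r_n/Ω = (1/2.0) × 0.6 × 90 × (0.707 × 0.375) = 7.158 kip/in → adequate.

f_max ≈ 5.36 kip/in; adequate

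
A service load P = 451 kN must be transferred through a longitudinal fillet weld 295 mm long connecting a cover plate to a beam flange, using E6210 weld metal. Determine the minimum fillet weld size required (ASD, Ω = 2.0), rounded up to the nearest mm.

w = 12 mm

E62XX → F_EXX = 620 MPa.
Total weld length L = 295 mm.
Required throat t_e = P × Ω / (0.6 F_EXX × L) = 451 × 2.0 / (0.6 × 620 × 295 × 10⁻³) = 8.219 mm.
Required leg w = t_e / 0.707 = 11.63 mm → use 12 mm.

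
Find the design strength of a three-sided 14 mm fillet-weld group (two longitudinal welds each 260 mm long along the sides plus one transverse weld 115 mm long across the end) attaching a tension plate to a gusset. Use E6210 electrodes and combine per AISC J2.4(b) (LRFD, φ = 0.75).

φR_n ≈ 1750 kN

E62XX → F_EXX = 620 MPa.
t_e = 0.707 × 14 = 9.898 mm.
R_nwl = 0.6 × 620 × 9.898 × 520 × 10⁻³ = 1915 kN (longitudinal, 2 welds).
R_nwt = 0.6 × 620 × 9.898 × 115 × 10⁻³ = 423.4 kN (transverse, base value).
(i) R_nwl + R_nwt = 2338 kN; (ii) 0.85 R_nwl + 1.5 R_nwt = 2263 kN.
R_n = max = 2338 kN [governs: (i)]; φR_n = 1754 kN.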